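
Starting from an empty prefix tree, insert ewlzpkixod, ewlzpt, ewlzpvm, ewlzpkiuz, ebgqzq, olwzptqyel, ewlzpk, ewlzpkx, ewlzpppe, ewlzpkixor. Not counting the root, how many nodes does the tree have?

Trie structure (* marks end of a word):
(root)
├─ e
│  ├─ b
│  │  └─ g
│  │     └─ q
│  │        └─ z
│  │           └─ q *
│  └─ w
│     └─ l
│        └─ z
│           └─ p
│              ├─ k *
│              │  ├─ i
│              │  │  ├─ u
│              │  │  │  └─ z *
│              │  │  └─ x
│              │  │     └─ o
│              │  │        ├─ d *
│              │  │        └─ r *
│              │  └─ x *
│              ├─ p
│              │  └─ p
│              │     └─ e *
│              ├─ t *
│              └─ v
│                 └─ m *
└─ o
   └─ l
      └─ w
         └─ z
            └─ p
               └─ t
                  └─ q
                     └─ y
                        └─ e
                           └─ l *
Counting every labelled node above: 35.

35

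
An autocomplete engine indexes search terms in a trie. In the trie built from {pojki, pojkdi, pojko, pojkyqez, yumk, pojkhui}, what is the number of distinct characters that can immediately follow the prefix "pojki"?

0

The children of the "pojki" node are the distinct next characters among strings starting with "pojki".
No stored string extends past "pojki".
That node has 0 child edges.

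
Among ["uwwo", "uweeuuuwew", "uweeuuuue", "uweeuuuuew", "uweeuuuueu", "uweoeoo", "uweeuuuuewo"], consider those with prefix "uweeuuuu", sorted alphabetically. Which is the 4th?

uweeuuuuewo

DFS of the "uweeuuuu" subtree visits, in order: "uweeuuuue", "uweeuuuueu", "uweeuuuuew", "uweeuuuuewo"
The 4th is uweeuuuuewo.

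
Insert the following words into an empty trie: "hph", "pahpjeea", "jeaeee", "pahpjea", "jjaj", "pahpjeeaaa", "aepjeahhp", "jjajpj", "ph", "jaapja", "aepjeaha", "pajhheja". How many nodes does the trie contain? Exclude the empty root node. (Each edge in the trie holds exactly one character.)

47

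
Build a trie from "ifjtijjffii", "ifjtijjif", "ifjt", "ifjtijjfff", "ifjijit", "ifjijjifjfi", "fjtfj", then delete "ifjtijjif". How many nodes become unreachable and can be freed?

2

A node on "ifjtijjif"'s path can go only if nothing else ends at it or branches off below it.
The suffix "if" (2 nodes) is used only by "ifjtijjif"; the node for "ifjtijj" still has the child "f", so pruning stops there.
Nodes removed: 2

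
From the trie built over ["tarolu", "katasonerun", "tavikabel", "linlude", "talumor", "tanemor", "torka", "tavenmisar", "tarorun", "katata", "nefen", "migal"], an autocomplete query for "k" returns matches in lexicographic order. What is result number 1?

Filter for "k…" and sort: "katasonerun", "katata"
Position 1: katasonerun

katasonerun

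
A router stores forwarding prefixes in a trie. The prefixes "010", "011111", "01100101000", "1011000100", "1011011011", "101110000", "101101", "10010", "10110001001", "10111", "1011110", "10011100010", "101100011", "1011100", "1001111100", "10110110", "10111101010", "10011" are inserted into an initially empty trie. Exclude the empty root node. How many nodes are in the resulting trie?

57

Insert word by word; a character creates a node only if that edge doesn't already exist:
  "010" → 3 new (0, 1, 0)
  "011111" → prefix "01" already present; 4 new (1, 1, 1, 1)
  "01100101000" → prefix "011" already present; 8 new (0, 0, 1, 0, 1, 0, 0, 0)
  "1011000100" → 10 new (1, 0, 1, 1, 0, 0, 0, 1, 0, 0)
  "1011011011" → prefix "10110" already present; 5 new (1, 1, 0, 1, 1)
  "101110000" → prefix "1011" already present; 5 new (1, 0, 0, 0, 0)
  "101101" → prefix "101101" already present; 0 new (none)
  "10010" → prefix "10" already present; 3 new (0, 1, 0)
  "10110001001" → prefix "1011000100" already present; 1 new (1)
  "10111" → prefix "10111" already present; 0 new (none)
  "1011110" → prefix "10111" already present; 2 new (1, 0)
  "10011100010" → prefix "1001" already present; 7 new (1, 1, 0, 0, 0, 1, 0)
  "101100011" → prefix "10110001" already present; 1 new (1)
  "1011100" → prefix "1011100" already present; 0 new (none)
  "1001111100" → prefix "100111" already present; 4 new (1, 1, 0, 0)
  "10110110" → prefix "10110110" already present; 0 new (none)
  "10111101010" → prefix "1011110" already present; 4 new (1, 0, 1, 0)
  "10011" → prefix "10011" already present; 0 new (none)
Total nodes = 3 + 4 + 8 + 10 + 5 + 5 + 0 + 3 + 1 + 0 + 2 + 7 + 1 + 0 + 4 + 0 + 4 + 0 = 57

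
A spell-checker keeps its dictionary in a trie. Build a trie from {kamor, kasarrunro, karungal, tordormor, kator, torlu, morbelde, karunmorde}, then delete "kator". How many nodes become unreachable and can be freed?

3

Walk "kator" from the leaf back toward the root, removing each node that no remaining word uses.
The suffix "tor" (3 nodes) is used only by "kator"; the node for "ka" still has the child "m", so pruning stops there.
Nodes removed: 3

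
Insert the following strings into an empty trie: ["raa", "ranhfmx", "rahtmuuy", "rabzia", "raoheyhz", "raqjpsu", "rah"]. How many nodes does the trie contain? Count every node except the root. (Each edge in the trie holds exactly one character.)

29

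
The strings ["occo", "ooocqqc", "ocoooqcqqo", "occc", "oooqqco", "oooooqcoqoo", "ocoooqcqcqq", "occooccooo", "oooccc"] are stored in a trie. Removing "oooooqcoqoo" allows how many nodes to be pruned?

A node on "oooooqcoqoo"'s path can go only if nothing else ends at it or branches off below it.
The suffix "ooqcoqoo" (8 nodes) is used only by "oooooqcoqoo"; the node for "ooo" still has the child "c", so pruning stops there.
Nodes removed: 8

8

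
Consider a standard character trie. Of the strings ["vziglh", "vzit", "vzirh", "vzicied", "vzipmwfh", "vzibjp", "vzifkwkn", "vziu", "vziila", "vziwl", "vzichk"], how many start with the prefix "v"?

Filter for entries beginning with "v":
Matches: "vzibjp", "vzichk", "vzicied", "vzifkwkn", "vziglh", "vziila", "vzipmwfh", "vzirh", "vzit", "vziu", "vziwl"
Count: 11

11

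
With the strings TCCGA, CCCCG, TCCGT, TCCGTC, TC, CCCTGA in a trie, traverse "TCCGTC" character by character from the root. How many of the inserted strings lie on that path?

Walk "TCCGTC" from the root; an end-of-word marker is hit whenever a stored word is a prefix of "TCCGTC".
Prefixes of the query that are stored words: "TC", "TCCGT", "TCCGTC"
Count: 3

3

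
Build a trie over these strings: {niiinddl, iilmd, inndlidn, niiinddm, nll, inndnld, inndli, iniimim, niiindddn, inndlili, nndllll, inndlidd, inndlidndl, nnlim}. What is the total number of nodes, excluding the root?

47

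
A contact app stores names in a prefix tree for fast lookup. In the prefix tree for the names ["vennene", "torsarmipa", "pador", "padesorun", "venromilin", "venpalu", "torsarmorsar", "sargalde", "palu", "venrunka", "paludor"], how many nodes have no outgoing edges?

A leaf is a node with no children — equivalently, the end of a word that is not a proper prefix of any other stored word.
Those words: "padesorun", "pador", "paludor", "sargalde", "torsarmipa", "torsarmorsar", "vennene", "venpalu", "venromilin", "venrunka"
Leaf count: 10

10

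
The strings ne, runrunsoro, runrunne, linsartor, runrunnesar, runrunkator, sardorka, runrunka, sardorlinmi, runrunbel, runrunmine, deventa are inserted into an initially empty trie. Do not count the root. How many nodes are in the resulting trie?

58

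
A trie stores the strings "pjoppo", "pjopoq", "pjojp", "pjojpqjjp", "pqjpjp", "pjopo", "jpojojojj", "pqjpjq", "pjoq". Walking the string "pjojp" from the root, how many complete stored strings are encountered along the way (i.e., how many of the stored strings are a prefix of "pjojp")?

Walk "pjojp" from the root; an end-of-word marker is hit whenever a stored word is a prefix of "pjojp".
Prefixes of the query that are stored words: "pjojp"
Count: 1

1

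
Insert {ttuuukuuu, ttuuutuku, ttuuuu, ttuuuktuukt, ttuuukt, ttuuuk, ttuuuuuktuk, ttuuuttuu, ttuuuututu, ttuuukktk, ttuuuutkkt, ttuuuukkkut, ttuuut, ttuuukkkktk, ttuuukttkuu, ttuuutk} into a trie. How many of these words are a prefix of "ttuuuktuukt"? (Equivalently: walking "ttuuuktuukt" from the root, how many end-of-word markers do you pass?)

3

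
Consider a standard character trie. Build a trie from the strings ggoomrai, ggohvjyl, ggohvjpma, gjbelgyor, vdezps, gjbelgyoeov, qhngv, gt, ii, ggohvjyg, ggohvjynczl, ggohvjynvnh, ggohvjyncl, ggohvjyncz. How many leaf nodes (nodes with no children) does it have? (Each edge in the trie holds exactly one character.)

Leaves are exactly the stored words that no other stored word extends.
Those words: "ggohvjpma", "ggohvjyg", "ggohvjyl", "ggohvjyncl", "ggohvjynczl", "ggohvjynvnh", "ggoomrai", "gjbelgyoeov", "gjbelgyor", "gt", "ii", "qhngv", "vdezps"
Leaf count: 13

13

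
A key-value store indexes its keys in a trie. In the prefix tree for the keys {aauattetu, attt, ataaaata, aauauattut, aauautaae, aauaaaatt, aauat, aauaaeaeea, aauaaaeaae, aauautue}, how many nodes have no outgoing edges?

Leaves are exactly the stored words that no other stored word extends.
Those words: "aauaaaatt", "aauaaaeaae", "aauaaeaeea", "aauattetu", "aauauattut", "aauautaae", "aauautue", "ataaaata", "attt"
Leaf count: 9

9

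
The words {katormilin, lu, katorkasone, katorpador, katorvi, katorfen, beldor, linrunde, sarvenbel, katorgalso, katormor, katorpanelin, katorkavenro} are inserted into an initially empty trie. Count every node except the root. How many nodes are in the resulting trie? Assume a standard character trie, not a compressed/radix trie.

67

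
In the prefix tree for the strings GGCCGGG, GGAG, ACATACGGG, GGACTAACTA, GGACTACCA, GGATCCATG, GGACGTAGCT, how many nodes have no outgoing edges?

7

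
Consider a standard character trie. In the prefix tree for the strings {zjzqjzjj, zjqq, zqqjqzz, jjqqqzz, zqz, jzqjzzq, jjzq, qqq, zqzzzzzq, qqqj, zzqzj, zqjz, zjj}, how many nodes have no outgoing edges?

Leaves are exactly the stored words that no other stored word extends.
Those words: "jjqqqzz", "jjzq", "jzqjzzq", "qqqj", "zjj", "zjqq", "zjzqjzjj", "zqjz", "zqqjqzz", "zqzzzzzq", "zzqzj"
Leaf count: 11

11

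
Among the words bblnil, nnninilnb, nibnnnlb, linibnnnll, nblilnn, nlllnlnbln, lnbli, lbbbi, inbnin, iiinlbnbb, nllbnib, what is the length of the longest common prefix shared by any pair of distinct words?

3

Look for the deepest trie node that still has at least two words in its subtree.
e.g. "nllbnib" and "nlllnlnbln" share the prefix "nll" of length 3; no pair shares a longer one.
Longest shared-prefix length: 3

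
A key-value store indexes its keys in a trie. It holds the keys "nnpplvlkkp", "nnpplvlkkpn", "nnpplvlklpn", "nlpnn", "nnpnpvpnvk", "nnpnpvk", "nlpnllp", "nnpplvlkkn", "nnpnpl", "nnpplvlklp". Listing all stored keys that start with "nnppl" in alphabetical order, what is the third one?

nnpplvlkkpn

Filter for "nnppl…" and sort: "nnpplvlkkn", "nnpplvlkkp", "nnpplvlkkpn", "nnpplvlklp", "nnpplvlklpn"
The 3rd is nnpplvlkkpn.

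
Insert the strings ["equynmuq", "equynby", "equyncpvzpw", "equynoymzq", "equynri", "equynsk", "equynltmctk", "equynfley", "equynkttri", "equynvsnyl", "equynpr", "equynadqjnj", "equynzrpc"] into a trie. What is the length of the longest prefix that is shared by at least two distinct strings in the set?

5

The deepest shared node is where two words last agree before diverging.
e.g. "equynadqjnj" and "equynby" share the prefix "equyn" of length 5; no pair shares a longer one.
Longest shared-prefix length: 5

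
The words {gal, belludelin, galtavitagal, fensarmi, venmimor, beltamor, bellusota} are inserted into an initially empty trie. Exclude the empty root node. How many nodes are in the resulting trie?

47

Insert word by word; a character creates a node only if that edge doesn't already exist:
  "gal" → 3 new (g, a, l)
  "belludelin" → 10 new (b, e, l, l, u, d, e, l, i, n)
  "galtavitagal" → prefix "gal" already present; 9 new (t, a, v, i, t, a, g, a, l)
  "fensarmi" → 8 new (f, e, n, s, a, r, m, i)
  "venmimor" → 8 new (v, e, n, m, i, m, o, r)
  "beltamor" → prefix "bel" already present; 5 new (t, a, m, o, r)
  "bellusota" → prefix "bellu" already present; 4 new (s, o, t, a)
Total nodes = 3 + 10 + 9 + 8 + 8 + 5 + 4 = 47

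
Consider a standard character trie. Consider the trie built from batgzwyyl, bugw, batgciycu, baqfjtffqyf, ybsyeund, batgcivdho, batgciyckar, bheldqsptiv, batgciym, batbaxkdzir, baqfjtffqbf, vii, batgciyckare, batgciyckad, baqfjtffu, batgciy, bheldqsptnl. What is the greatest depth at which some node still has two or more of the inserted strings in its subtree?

The deepest shared node is where two words last agree before diverging.
e.g. "batgciyckar" and "batgciyckare" share the prefix "batgciyckar" of length 11; no pair shares a longer one.
Longest shared-prefix length: 11

11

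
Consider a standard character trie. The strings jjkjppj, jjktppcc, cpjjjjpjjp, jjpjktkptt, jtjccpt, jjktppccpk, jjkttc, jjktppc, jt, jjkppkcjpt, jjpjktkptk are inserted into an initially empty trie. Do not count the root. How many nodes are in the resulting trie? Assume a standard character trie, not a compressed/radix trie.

Count nodes per top-level branch (shared prefixes stored once):
  'c'-branch (cpjjjjpjjp): 10 nodes
  'j'-branch (jjkjppj, jjkppkcjpt, jjktppc, jjktppcc, jjktppccpk, jjkttc, jjpjktkptk, jjpjktkptt, jt, jtjccpt): 38 nodes
Sum: 48

48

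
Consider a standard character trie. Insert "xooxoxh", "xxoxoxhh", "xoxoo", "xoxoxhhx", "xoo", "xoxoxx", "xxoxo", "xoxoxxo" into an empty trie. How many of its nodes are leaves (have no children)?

A leaf is a node with no children — equivalently, the end of a word that is not a proper prefix of any other stored word.
Those words: "xooxoxh", "xoxoo", "xoxoxhhx", "xoxoxxo", "xxoxoxhh"
Leaf count: 5

5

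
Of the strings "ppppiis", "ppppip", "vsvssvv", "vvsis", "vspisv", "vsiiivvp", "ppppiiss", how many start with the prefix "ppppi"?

3

Walk to "ppppi"; the words in its subtree are exactly those with that prefix.
Words under "ppppi": ppppiis, ppppiiss, ppppip
Count: 3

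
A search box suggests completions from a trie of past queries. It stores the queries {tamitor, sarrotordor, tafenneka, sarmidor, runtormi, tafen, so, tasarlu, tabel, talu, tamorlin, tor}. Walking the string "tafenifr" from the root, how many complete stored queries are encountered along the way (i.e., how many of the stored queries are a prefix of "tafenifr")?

Check each prefix of "tafenifr" against the stored set — each match is an end-marker on the path.
Prefixes of the query that are stored words: "tafen"
Count: 1

1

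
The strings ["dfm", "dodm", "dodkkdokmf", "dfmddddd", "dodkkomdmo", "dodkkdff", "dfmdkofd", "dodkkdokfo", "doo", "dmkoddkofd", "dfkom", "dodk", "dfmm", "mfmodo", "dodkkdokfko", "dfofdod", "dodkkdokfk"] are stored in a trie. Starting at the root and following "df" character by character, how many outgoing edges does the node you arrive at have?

3

The children of the "df" node are the distinct next characters among strings starting with "df".
Characters that immediately follow "df" among the stored strings: {k, m, o}.
That node has 3 child edges.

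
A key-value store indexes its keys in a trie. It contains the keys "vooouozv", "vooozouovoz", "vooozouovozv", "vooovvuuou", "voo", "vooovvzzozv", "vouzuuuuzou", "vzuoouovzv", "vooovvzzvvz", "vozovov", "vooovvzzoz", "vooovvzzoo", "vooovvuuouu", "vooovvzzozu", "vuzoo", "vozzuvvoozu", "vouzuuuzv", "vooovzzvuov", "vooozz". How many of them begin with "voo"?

13

Walk to "voo"; the words in its subtree are exactly those with that prefix.
Matches: "voo", "vooouozv", "vooovvuuou", "vooovvuuouu", "vooovvzzoo", "vooovvzzoz", "vooovvzzozu", "vooovvzzozv", "vooovvzzvvz", "vooovzzvuov", "vooozouovoz", "vooozouovozv", "vooozz"
Count: 13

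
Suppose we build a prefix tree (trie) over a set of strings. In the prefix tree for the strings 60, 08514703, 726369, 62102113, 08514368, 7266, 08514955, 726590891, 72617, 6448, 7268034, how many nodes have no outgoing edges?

Leaves are exactly the stored words that no other stored word extends.
Those words: "08514368", "08514703", "08514955", "60", "62102113", "6448", "72617", "726369", "726590891", "7266", "7268034"
Leaf count: 11

11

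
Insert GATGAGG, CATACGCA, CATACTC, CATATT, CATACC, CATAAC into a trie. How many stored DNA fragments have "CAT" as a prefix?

Traverse to the node for "CAT", then collect every word in that subtree.
Words under "CAT": CATAAC, CATACC, CATACGCA, CATACTC, CATATT
Count: 5

5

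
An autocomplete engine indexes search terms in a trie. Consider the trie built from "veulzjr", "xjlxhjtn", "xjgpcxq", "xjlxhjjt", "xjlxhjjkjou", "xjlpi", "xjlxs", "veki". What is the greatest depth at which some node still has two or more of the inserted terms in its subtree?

Look for the deepest trie node that still has at least two words in its subtree.
e.g. "xjlxhjjkjou" and "xjlxhjjt" share the prefix "xjlxhjj" of length 7; no pair shares a longer one.
Longest shared-prefix length: 7

7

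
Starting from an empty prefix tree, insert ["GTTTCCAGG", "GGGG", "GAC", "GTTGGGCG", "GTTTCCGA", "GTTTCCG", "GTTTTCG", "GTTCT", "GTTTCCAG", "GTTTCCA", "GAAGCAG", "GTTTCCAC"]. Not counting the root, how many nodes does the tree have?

Insert word by word; a character creates a node only if that edge doesn't already exist:
  "GTTTCCAGG" → 9 new (G, T, T, T, C, C, A, G, G)
  "GGGG" → prefix "G" already present; 3 new (G, G, G)
  "GAC" → prefix "G" already present; 2 new (A, C)
  "GTTGGGCG" → prefix "GTT" already present; 5 new (G, G, G, C, G)
  "GTTTCCGA" → prefix "GTTTCC" already present; 2 new (G, A)
  "GTTTCCG" → prefix "GTTTCCG" already present; 0 new (none)
  "GTTTTCG" → prefix "GTTT" already present; 3 new (T, C, G)
  "GTTCT" → prefix "GTT" already present; 2 new (C, T)
  "GTTTCCAG" → prefix "GTTTCCAG" already present; 0 new (none)
  "GTTTCCA" → prefix "GTTTCCA" already present; 0 new (none)
  "GAAGCAG" → prefix "GA" already present; 5 new (A, G, C, A, G)
  "GTTTCCAC" → prefix "GTTTCCA" already present; 1 new (C)
Total nodes = 9 + 3 + 2 + 5 + 2 + 0 + 3 + 2 + 0 + 0 + 5 + 1 = 32

32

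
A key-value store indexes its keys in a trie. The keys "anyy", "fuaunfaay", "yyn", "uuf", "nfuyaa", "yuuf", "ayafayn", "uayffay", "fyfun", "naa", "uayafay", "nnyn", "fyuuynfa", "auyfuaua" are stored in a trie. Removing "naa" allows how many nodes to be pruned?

After clearing the end-marker at "naa", prune upward until reaching a node still needed by another word.
The suffix "aa" (2 nodes) is used only by "naa"; the node for "n" still has the child "f", so pruning stops there.
Nodes removed: 2

2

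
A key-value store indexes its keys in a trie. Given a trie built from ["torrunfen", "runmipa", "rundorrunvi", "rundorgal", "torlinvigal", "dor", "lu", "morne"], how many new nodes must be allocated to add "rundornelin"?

5

The longest prefix of "rundornelin" already in the trie is "rundor" (length 6).
New nodes needed: |"rundornelin"| − 6 = 11 − 6 = 5.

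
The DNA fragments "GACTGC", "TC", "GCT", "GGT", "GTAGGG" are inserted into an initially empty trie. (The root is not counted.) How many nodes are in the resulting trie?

17

For each word, the new-node count is its length minus the longest prefix already in the trie:
  "GACTGC" → 6 new (G, A, C, T, G, C)
  "TC" → 2 new (T, C)
  "GCT" → prefix "G" already present; 2 new (C, T)
  "GGT" → prefix "G" already present; 2 new (G, T)
  "GTAGGG" → prefix "G" already present; 5 new (T, A, G, G, G)
Total nodes = 6 + 2 + 2 + 2 + 5 = 17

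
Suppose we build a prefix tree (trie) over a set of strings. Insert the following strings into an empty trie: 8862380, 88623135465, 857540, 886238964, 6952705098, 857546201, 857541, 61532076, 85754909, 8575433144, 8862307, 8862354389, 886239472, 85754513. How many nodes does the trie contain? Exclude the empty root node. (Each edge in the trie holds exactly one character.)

65

For each word, the new-node count is its length minus the longest prefix already in the trie:
  "8862380" → 7 new (8, 8, 6, 2, 3, 8, 0)
  "88623135465" → prefix "88623" already present; 6 new (1, 3, 5, 4, 6, 5)
  "857540" → prefix "8" already present; 5 new (5, 7, 5, 4, 0)
  "886238964" → prefix "886238" already present; 3 new (9, 6, 4)
  "6952705098" → 10 new (6, 9, 5, 2, 7, 0, 5, 0, 9, 8)
  "857546201" → prefix "85754" already present; 4 new (6, 2, 0, 1)
  "857541" → prefix "85754" already present; 1 new (1)
  "61532076" → prefix "6" already present; 7 new (1, 5, 3, 2, 0, 7, 6)
  "85754909" → prefix "85754" already present; 3 new (9, 0, 9)
  "8575433144" → prefix "85754" already present; 5 new (3, 3, 1, 4, 4)
  "8862307" → prefix "88623" already present; 2 new (0, 7)
  "8862354389" → prefix "88623" already present; 5 new (5, 4, 3, 8, 9)
  "886239472" → prefix "88623" already present; 4 new (9, 4, 7, 2)
  "85754513" → prefix "85754" already present; 3 new (5, 1, 3)
Total nodes = 7 + 6 + 5 + 3 + 10 + 4 + 1 + 7 + 3 + 5 + 2 + 5 + 4 + 3 = 65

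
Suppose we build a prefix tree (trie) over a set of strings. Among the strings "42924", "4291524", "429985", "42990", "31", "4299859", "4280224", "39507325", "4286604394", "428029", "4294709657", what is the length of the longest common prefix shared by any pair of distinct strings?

Look for the deepest trie node that still has at least two words in its subtree.
"429985" and "4299859" agree on "429985" (6 characters) before diverging; nothing deeper is shared.
Longest shared-prefix length: 6

6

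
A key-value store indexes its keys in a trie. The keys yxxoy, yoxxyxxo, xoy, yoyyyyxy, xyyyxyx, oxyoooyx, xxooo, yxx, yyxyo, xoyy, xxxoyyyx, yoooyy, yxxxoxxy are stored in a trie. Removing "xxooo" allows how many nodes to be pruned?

A node on "xxooo"'s path can go only if nothing else ends at it or branches off below it.
The suffix "ooo" (3 nodes) is used only by "xxooo"; the node for "xx" still has the child "x", so pruning stops there.
Nodes removed: 3

3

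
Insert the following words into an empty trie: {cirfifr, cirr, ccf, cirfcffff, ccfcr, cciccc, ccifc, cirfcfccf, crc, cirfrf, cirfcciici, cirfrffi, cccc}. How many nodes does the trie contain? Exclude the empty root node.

39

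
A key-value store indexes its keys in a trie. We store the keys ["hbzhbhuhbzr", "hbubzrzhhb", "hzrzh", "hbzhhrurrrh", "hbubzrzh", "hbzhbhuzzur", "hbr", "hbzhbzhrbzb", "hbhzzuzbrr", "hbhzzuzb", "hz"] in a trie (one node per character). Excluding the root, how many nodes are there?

49

Trace insertions, counting only characters that open a new branch:
  "hbzhbhuhbzr" → 11 new (h, b, z, h, b, h, u, h, b, z, r)
  "hbubzrzhhb" → prefix "hb" already present; 8 new (u, b, z, r, z, h, h, b)
  "hzrzh" → prefix "h" already present; 4 new (z, r, z, h)
  "hbzhhrurrrh" → prefix "hbzh" already present; 7 new (h, r, u, r, r, r, h)
  "hbubzrzh" → prefix "hbubzrzh" already present; 0 new (none)
  "hbzhbhuzzur" → prefix "hbzhbhu" already present; 4 new (z, z, u, r)
  "hbr" → prefix "hb" already present; 1 new (r)
  "hbzhbzhrbzb" → prefix "hbzhb" already present; 6 new (z, h, r, b, z, b)
  "hbhzzuzbrr" → prefix "hb" already present; 8 new (h, z, z, u, z, b, r, r)
  "hbhzzuzb" → prefix "hbhzzuzb" already present; 0 new (none)
  "hz" → prefix "hz" already present; 0 new (none)
Total nodes = 11 + 8 + 4 + 7 + 0 + 4 + 1 + 6 + 8 + 0 + 0 = 49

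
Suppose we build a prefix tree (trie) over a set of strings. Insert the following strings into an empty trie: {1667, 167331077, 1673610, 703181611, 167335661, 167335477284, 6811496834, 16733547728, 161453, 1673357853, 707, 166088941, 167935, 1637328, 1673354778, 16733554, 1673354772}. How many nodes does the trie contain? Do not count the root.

Count nodes per top-level branch (shared prefixes stored once):
  '1'-branch (161453, 1637328, 166088941, 1667, 167331077, 1673354772, 16733547728, 167335477284, 1673354778, 16733554, 167335661, 1673357853, 1673610, 167935): 49 nodes
  '6'-branch (6811496834): 10 nodes
  '7'-branch (703181611, 707): 10 nodes
Sum: 69

69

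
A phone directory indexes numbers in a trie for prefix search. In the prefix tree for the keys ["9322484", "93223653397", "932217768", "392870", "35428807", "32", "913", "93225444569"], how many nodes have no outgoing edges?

8

A leaf is a node with no children — equivalently, the end of a word that is not a proper prefix of any other stored word.
Those words: "32", "35428807", "392870", "913", "932217768", "93223653397", "9322484", "93225444569"
Leaf count: 8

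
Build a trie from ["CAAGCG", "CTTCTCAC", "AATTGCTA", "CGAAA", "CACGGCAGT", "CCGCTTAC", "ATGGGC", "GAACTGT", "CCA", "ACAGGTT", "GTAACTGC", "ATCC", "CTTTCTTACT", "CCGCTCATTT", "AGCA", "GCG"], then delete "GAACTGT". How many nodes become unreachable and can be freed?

A node on "GAACTGT"'s path can go only if nothing else ends at it or branches off below it.
The suffix "AACTGT" (6 nodes) is used only by "GAACTGT"; the node for "G" still has the child "T", so pruning stops there.
Nodes removed: 6

6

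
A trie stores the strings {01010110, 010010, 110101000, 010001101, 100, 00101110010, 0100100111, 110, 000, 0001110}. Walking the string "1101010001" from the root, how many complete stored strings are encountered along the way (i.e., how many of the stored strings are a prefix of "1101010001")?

Traverse "1101010001" character by character; count nodes along the way that are marked as word ends.
Prefixes of the query that are stored words: "110", "110101000"
Count: 2

2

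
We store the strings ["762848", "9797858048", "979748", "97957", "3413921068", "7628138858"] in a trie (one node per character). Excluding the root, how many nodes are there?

36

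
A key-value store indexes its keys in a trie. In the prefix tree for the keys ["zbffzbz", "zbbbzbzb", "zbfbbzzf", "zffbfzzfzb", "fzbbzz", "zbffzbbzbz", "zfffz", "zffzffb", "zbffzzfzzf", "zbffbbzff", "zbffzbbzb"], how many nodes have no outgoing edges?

Leaves are exactly the stored words that no other stored word extends.
Those words: "fzbbzz", "zbbbzbzb", "zbfbbzzf", "zbffbbzff", "zbffzbbzbz", "zbffzbz", "zbffzzfzzf", "zffbfzzfzb", "zfffz", "zffzffb"
Leaf count: 10

10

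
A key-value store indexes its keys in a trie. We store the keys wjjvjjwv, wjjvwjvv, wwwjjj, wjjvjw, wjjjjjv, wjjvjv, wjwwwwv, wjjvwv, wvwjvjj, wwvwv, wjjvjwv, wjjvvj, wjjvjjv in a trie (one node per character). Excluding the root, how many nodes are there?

For each word, the new-node count is its length minus the longest prefix already in the trie:
  "wjjvjjwv" → 8 new (w, j, j, v, j, j, w, v)
  "wjjvwjvv" → prefix "wjjv" already present; 4 new (w, j, v, v)
  "wwwjjj" → prefix "w" already present; 5 new (w, w, j, j, j)
  "wjjvjw" → prefix "wjjvj" already present; 1 new (w)
  "wjjjjjv" → prefix "wjj" already present; 4 new (j, j, j, v)
  "wjjvjv" → prefix "wjjvj" already present; 1 new (v)
  "wjwwwwv" → prefix "wj" already present; 5 new (w, w, w, w, v)
  "wjjvwv" → prefix "wjjvw" already present; 1 new (v)
  "wvwjvjj" → prefix "w" already present; 6 new (v, w, j, v, j, j)
  "wwvwv" → prefix "ww" already present; 3 new (v, w, v)
  "wjjvjwv" → prefix "wjjvjw" already present; 1 new (v)
  "wjjvvj" → prefix "wjjv" already present; 2 new (v, j)
  "wjjvjjv" → prefix "wjjvjj" already present; 1 new (v)
Total nodes = 8 + 4 + 5 + 1 + 4 + 1 + 5 + 1 + 6 + 3 + 1 + 2 + 1 = 42

42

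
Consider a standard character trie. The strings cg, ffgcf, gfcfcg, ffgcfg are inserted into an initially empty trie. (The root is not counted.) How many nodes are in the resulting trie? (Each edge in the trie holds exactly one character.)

Trie structure (* marks end of a word):
(root)
├─ c
│  └─ g *
├─ f
│  └─ f
│     └─ g
│        └─ c
│           └─ f *
│              └─ g *
└─ g
   └─ f
      └─ c
         └─ f
            └─ c
               └─ g *
Counting every labelled node above: 14.

14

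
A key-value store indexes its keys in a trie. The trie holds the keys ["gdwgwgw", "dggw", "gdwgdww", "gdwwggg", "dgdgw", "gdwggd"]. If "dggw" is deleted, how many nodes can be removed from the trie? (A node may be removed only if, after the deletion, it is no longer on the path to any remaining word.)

2

Walk "dggw" from the leaf back toward the root, removing each node that no remaining word uses.
The suffix "gw" (2 nodes) is used only by "dggw"; the node for "dg" still has the child "d", so pruning stops there.
Nodes removed: 2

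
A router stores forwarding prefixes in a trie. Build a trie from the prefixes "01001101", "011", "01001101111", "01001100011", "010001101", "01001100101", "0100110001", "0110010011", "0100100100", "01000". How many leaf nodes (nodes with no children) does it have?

6

A leaf is a node with no children — equivalently, the end of a word that is not a proper prefix of any other stored word.
Those words: "010001101", "0100100100", "01001100011", "01001100101", "01001101111", "0110010011"
Leaf count: 6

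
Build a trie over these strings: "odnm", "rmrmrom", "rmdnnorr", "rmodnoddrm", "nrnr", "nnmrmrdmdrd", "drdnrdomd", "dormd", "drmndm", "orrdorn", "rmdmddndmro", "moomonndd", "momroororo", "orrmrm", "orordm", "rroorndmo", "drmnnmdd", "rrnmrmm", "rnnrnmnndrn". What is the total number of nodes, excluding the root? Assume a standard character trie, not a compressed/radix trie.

121

Insert word by word; a character creates a node only if that edge doesn't already exist:
  "odnm" → 4 new (o, d, n, m)
  "rmrmrom" → 7 new (r, m, r, m, r, o, m)
  "rmdnnorr" → prefix "rm" already present; 6 new (d, n, n, o, r, r)
  "rmodnoddrm" → prefix "rm" already present; 8 new (o, d, n, o, d, d, r, m)
  "nrnr" → 4 new (n, r, n, r)
  "nnmrmrdmdrd" → prefix "n" already present; 10 new (n, m, r, m, r, d, m, d, r, d)
  "drdnrdomd" → 9 new (d, r, d, n, r, d, o, m, d)
  "dormd" → prefix "d" already present; 4 new (o, r, m, d)
  "drmndm" → prefix "dr" already present; 4 new (m, n, d, m)
  "orrdorn" → prefix "o" already present; 6 new (r, r, d, o, r, n)
  "rmdmddndmro" → prefix "rmd" already present; 8 new (m, d, d, n, d, m, r, o)
  "moomonndd" → 9 new (m, o, o, m, o, n, n, d, d)
  "momroororo" → prefix "mo" already present; 8 new (m, r, o, o, r, o, r, o)
  "orrmrm" → prefix "orr" already present; 3 new (m, r, m)
  "orordm" → prefix "or" already present; 4 new (o, r, d, m)
  "rroorndmo" → prefix "r" already present; 8 new (r, o, o, r, n, d, m, o)
  "drmnnmdd" → prefix "drmn" already present; 4 new (n, m, d, d)
  "rrnmrmm" → prefix "rr" already present; 5 new (n, m, r, m, m)
  "rnnrnmnndrn" → prefix "r" already present; 10 new (n, n, r, n, m, n, n, d, r, n)
Total nodes = 4 + 7 + 6 + 8 + 4 + 10 + 9 + 4 + 4 + 6 + 8 + 9 + 8 + 3 + 4 + 8 + 4 + 5 + 10 = 121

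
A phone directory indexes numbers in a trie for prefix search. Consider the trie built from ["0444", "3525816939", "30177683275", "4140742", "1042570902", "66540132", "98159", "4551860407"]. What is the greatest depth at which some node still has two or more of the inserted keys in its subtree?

1

The deepest shared node is where two words last agree before diverging.
e.g. "30177683275" and "3525816939" share the prefix "3" of length 1; no pair shares a longer one.
Longest shared-prefix length: 1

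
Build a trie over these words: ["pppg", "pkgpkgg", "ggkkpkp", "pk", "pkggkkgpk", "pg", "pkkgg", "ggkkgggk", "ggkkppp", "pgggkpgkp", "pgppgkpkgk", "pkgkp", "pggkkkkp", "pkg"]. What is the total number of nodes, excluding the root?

55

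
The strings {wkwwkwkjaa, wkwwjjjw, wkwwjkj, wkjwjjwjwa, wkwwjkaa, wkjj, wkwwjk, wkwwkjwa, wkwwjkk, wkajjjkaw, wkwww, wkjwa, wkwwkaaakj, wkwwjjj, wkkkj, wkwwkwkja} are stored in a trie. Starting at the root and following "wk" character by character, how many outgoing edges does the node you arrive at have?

4

The children of the "wk" node are the distinct next characters among strings starting with "wk".
Characters that immediately follow "wk" among the stored strings: {a, j, k, w}.
That node has 4 child edges.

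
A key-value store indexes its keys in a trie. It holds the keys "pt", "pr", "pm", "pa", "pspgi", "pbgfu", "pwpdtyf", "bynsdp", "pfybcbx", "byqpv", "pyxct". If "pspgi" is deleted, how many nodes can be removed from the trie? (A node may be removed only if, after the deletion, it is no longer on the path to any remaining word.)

4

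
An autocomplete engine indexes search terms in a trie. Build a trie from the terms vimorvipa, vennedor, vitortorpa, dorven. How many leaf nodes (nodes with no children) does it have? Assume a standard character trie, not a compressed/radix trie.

4

A leaf is a node with no children — equivalently, the end of a word that is not a proper prefix of any other stored word.
Those words: "dorven", "vennedor", "vimorvipa", "vitortorpa"
Leaf count: 4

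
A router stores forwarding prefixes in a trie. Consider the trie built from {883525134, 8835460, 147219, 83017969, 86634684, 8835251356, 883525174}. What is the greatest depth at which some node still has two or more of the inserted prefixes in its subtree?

The deepest shared node is where two words last agree before diverging.
e.g. "883525134" and "8835251356" share the prefix "88352513" of length 8; no pair shares a longer one.
Longest shared-prefix length: 8

8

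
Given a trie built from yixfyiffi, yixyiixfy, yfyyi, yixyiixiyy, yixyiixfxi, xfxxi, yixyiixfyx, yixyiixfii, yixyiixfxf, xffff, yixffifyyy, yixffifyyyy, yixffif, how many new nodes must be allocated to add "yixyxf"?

Walking "yixyxf" from the root, the first 4 characters ("yixy") follow existing edges; "x" is the first miss.
Each of the 2 remaining characters creates one node.

2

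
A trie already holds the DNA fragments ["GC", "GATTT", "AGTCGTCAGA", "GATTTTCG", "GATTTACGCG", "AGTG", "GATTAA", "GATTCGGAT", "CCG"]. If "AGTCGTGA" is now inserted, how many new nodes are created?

Walking "AGTCGTGA" from the root, the first 6 characters ("AGTCGT") follow existing edges; "G" is the first miss.
New nodes needed: |"AGTCGTGA"| − 6 = 8 − 6 = 2.

2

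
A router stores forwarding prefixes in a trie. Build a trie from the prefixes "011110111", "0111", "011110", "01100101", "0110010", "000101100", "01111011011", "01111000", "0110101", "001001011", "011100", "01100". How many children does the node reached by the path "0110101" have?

0

Follow the path "0110101" to its node, then look at its outgoing edges.
No stored string extends past "0110101".
That node has 0 child edges.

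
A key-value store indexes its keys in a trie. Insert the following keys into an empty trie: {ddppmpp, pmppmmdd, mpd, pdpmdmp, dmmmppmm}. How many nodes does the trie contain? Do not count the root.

Count nodes per top-level branch (shared prefixes stored once):
  'd'-branch (ddppmpp, dmmmppmm): 14 nodes
  'm'-branch (mpd): 3 nodes
  'p'-branch (pdpmdmp, pmppmmdd): 14 nodes
Sum: 31

31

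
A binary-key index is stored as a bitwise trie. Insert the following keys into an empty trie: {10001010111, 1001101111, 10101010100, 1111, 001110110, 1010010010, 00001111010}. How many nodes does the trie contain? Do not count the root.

Count nodes per top-level branch (shared prefixes stored once):
  '0'-branch (00001111010, 001110110): 18 nodes
  '1'-branch (10001010111, 1001101111, 1010010010, 10101010100, 1111): 36 nodes
Sum: 54

54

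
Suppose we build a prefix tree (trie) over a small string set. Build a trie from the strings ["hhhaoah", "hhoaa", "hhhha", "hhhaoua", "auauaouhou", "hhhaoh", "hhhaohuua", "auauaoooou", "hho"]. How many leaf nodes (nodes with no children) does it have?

7

A leaf is a node with no children — equivalently, the end of a word that is not a proper prefix of any other stored word.
Those words: "auauaoooou", "auauaouhou", "hhhaoah", "hhhaohuua", "hhhaoua", "hhhha", "hhoaa"
Leaf count: 7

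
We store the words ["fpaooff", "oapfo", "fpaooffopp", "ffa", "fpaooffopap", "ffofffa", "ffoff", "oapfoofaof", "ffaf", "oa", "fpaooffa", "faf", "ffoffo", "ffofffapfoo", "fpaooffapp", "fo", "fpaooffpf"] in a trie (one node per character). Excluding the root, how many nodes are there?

For each word, the new-node count is its length minus the longest prefix already in the trie:
  "fpaooff" → 7 new (f, p, a, o, o, f, f)
  "oapfo" → 5 new (o, a, p, f, o)
  "fpaooffopp" → prefix "fpaooff" already present; 3 new (o, p, p)
  "ffa" → prefix "f" already present; 2 new (f, a)
  "fpaooffopap" → prefix "fpaooffop" already present; 2 new (a, p)
  "ffofffa" → prefix "ff" already present; 5 new (o, f, f, f, a)
  "ffoff" → prefix "ffoff" already present; 0 new (none)
  "oapfoofaof" → prefix "oapfo" already present; 5 new (o, f, a, o, f)
  "ffaf" → prefix "ffa" already present; 1 new (f)
  "oa" → prefix "oa" already present; 0 new (none)
  "fpaooffa" → prefix "fpaooff" already present; 1 new (a)
  "faf" → prefix "f" already present; 2 new (a, f)
  "ffoffo" → prefix "ffoff" already present; 1 new (o)
  "ffofffapfoo" → prefix "ffofffa" already present; 4 new (p, f, o, o)
  "fpaooffapp" → prefix "fpaooffa" already present; 2 new (p, p)
  "fo" → prefix "f" already present; 1 new (o)
  "fpaooffpf" → prefix "fpaooff" already present; 2 new (p, f)
Total nodes = 7 + 5 + 3 + 2 + 2 + 5 + 0 + 5 + 1 + 0 + 1 + 2 + 1 + 4 + 2 + 1 + 2 = 43

43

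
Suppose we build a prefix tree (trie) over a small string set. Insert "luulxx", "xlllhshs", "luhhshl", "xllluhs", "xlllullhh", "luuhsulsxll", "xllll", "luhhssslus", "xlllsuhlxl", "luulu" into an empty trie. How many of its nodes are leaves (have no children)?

10

A leaf is a node with no children — equivalently, the end of a word that is not a proper prefix of any other stored word.
Those words: "luhhshl", "luhhssslus", "luuhsulsxll", "luulu", "luulxx", "xlllhshs", "xllll", "xlllsuhlxl", "xllluhs", "xlllullhh"
Leaf count: 10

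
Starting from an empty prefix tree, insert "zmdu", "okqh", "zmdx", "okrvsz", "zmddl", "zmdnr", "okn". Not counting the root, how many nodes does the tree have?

18

Trie structure (* marks end of a word):
(root)
├─ o
│  └─ k
│     ├─ n *
│     ├─ q
│     │  └─ h *
│     └─ r
│        └─ v
│           └─ s
│              └─ z *
└─ z
   └─ m
      └─ d
         ├─ d
         │  └─ l *
         ├─ n
         │  └─ r *
         ├─ u *
         └─ x *
Counting every labelled node above: 18.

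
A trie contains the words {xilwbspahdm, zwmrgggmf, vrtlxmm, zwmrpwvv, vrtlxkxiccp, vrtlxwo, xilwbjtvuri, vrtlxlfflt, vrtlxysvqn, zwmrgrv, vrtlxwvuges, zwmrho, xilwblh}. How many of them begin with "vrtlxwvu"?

1

Walk to "vrtlxwvu"; the words in its subtree are exactly those with that prefix.
Words under "vrtlxwvu": vrtlxwvuges
Count: 1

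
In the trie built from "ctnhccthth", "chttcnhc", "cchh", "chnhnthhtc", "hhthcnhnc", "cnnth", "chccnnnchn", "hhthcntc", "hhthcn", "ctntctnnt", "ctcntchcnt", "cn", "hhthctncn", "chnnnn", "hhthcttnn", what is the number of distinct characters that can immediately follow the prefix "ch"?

3

The children of the "ch" node are the distinct next characters among strings starting with "ch".
Characters that immediately follow "ch" among the stored strings: {c, n, t}.
That node has 3 child edges.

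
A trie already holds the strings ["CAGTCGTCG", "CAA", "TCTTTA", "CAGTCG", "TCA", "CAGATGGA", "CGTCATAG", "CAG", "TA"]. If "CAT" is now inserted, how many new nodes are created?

1

The longest prefix of "CAT" already in the trie is "CA" (length 2).
Each of the 1 remaining characters creates one node.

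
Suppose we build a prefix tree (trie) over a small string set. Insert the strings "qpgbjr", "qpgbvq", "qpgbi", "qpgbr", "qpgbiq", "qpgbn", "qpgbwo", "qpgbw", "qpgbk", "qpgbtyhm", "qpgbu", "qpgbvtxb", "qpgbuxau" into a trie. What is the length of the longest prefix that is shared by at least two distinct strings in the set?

Look for the deepest trie node that still has at least two words in its subtree.
"qpgbi" and "qpgbiq" agree on "qpgbi" (5 characters) before diverging; nothing deeper is shared.
Longest shared-prefix length: 5

5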